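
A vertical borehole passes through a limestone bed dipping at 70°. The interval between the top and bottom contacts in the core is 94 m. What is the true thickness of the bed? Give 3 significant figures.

32.1 m

True thickness t = h · cos(dip) = 94 × cos 70°
t = 94 × 0.3420 = 32.150 m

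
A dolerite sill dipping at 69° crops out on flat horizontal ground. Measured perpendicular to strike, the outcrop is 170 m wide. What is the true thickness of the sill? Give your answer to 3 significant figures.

True thickness t = w · sin(dip) = 170 × sin 69°
t = 170 × 0.9336 = 158.709 m

159 m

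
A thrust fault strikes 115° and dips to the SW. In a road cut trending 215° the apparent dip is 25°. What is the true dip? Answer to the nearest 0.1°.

25.3°

The section is 80° from the strike.
tan(true dip) = tan 25° / sin 80° = 0.4735
δ = arctan(0.4735) = 25.34°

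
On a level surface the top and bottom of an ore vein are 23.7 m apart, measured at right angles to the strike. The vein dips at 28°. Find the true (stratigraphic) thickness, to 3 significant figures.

11.1 m

True thickness t = w · sin(dip) = 23.7 × sin 28°
t = 23.7 × 0.4695 = 11.126 m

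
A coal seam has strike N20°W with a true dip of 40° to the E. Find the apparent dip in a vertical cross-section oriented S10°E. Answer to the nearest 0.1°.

Angle between strike (N20°W) and section (S10°E): β = 10°.
tan α = tan 40° × sin 10° = 0.8391 × 0.1736 = 0.1457
α = arctan(0.1457) = 8.29°

8.3°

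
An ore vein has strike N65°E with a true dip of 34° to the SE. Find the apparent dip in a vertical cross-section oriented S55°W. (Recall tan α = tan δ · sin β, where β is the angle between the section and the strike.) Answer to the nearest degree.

The section lies 10° from the strike.
tan(apparent dip) = tan 34° · sin 10° = 0.1171
α = arctan(0.1171) = 6.68°

7°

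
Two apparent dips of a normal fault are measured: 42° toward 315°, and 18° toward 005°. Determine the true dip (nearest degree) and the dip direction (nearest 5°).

Each apparent-dip line lies in the plane. As unit vectors (x east, y north, z up), v₁ plunges 42°→315° and v₂ plunges 18°→005°.
Cross product v₁ × v₂ gives the pole to the plane: n ∝ (-0.472, 0.218, 0.541).
True dip = arccos(n_z / |n|) = arccos(0.7216) = 43.8°.
Dip direction = atan2(-0.472, 0.218) = 295° (azimuth of n's horizontal projection).

true dip 44°, dip direction 295°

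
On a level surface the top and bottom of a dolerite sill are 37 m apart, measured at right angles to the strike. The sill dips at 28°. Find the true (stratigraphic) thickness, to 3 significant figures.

17.4 m

True thickness t = w · sin(dip) = 37 × sin 28°
t = 37 × 0.4695 = 17.370 m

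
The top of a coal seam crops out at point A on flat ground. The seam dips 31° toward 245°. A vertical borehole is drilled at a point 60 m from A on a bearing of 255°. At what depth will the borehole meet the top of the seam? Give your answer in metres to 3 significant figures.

35.5 m

The hole lies 10° from the dip direction, so the down-dip offset is 60 × cos 10° = 59.09 m.
Depth = down-dip offset × tan(dip) = 59.09 × tan 31° = 59.09 × 0.6009
Depth = 35.50 m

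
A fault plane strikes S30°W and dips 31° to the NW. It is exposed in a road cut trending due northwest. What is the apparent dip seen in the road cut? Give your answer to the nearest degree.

The strike is S30°W and the section trends due northwest; the acute angle between them is β = 75°.
tan α = tan 31° × sin 75° = 0.6009 × 0.9659 = 0.5804
α = arctan(0.5804) = 30.13°

30°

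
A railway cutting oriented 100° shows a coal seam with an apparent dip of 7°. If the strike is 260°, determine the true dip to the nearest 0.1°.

β = acute angle between strike 260° and section 100° = 20°.
tan(true dip) = tan 7° / sin 20° = 0.3590
δ = arctan(0.3590) = 19.75°

19.7°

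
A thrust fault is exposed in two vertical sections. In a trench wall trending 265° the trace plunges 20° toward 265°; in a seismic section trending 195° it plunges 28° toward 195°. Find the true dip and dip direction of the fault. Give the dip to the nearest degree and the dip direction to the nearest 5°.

true dip 30°, dip direction 215°

Represent each trace as a vector plunging at its apparent dip toward its trend (east-north-up frame): v₁ = (-0.936, -0.082, -0.342), v₂ = (-0.229, -0.853, -0.469).
n = v₁ × v₂ = (-0.253, -0.361, 0.780) (taken with n_z > 0).
Dip δ = arctan(|n_h|/n_z) = arctan(0.441/0.780) = 29.5°.
Dip direction = atan2(-0.253, -0.361) = 215° (azimuth of n's horizontal projection).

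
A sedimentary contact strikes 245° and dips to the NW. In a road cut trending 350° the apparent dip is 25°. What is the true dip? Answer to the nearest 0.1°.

The section is 75° from the strike.
tan(true dip) = tan 25° / sin 75° = 0.4828
true dip = arctan 0.4828 = 25.77°

25.8°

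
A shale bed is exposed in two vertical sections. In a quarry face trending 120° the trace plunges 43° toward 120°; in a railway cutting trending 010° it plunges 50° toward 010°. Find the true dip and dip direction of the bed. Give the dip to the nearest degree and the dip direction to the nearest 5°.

The two traces are lines in the plane: v₁ = (sin 120°·cos 43°, cos 120°·cos 43°, −sin 43°), v₂ = (sin 10°·cos 50°, cos 10°·cos 50°, −sin 50°).
The plane normal is n = v₁ × v₂ ∝ (0.712, 0.409, 0.442).
Dip δ = arctan(|n_h|/n_z) = arctan(0.821/0.442) = 61.7°.
Dip direction = atan2(0.712, 0.409) = 60° (azimuth of n's horizontal projection).

true dip 62°, dip direction 060°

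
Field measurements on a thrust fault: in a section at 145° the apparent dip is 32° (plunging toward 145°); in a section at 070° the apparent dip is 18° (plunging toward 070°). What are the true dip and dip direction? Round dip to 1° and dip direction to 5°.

Represent each trace as a vector plunging at its apparent dip toward its trend (east-north-up frame): v₁ = (0.486, -0.695, -0.530), v₂ = (0.894, 0.325, -0.309).
The plane normal is n = v₁ × v₂ ∝ (0.387, -0.323, 0.779).
True dip = arccos(n_z / |n|) = arccos(0.8395) = 32.9°.
Dip direction = atan2(0.387, -0.323) = 130° (azimuth of n's horizontal projection).

true dip 33°, dip direction 130°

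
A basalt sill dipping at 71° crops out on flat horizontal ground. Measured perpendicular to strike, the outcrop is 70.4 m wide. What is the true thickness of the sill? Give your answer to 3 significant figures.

True thickness t = w · sin(dip) = 70.4 × sin 71°
t = 70.4 × 0.9455 = 66.565 m

66.6 m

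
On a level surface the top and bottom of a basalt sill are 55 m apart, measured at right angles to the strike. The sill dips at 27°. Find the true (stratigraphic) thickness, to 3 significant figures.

True thickness t = w · sin(dip) = 55 × sin 27°
t = 55 × 0.4540 = 24.969 m

25.0 m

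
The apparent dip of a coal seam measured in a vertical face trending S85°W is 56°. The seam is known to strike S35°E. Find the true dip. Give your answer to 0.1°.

59.7°

β = acute angle between strike S35°E and section S85°W = 60°.
tan δ = tan α / sin β = tan 56° / sin 60° = 1.4826 / 0.8660 = 1.7119
true dip = arctan 1.7119 = 59.71°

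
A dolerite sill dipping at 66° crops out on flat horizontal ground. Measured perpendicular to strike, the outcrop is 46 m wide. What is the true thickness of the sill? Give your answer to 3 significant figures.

True thickness t = w · sin(dip) = 46 × sin 66°
t = 46 × 0.9135 = 42.023 m

42.0 m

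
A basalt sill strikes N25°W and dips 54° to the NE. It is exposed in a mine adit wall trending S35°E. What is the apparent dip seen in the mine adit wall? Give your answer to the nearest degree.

13°

The section lies 10° from the strike.
tan α = tan 54° × sin 10° = 1.3764 × 0.1736 = 0.2390
apparent dip = arctan 0.2390 = 13.44°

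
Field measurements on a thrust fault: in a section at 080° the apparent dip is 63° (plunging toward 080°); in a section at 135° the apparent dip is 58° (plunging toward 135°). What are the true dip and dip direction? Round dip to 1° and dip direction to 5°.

true dip 64°, dip direction 095°

Each apparent-dip line lies in the plane. As unit vectors (x east, y north, z up), v₁ plunges 63°→080° and v₂ plunges 58°→135°.
n = v₁ × v₂ = (0.401, -0.045, 0.197) (taken with n_z > 0).
tan δ = √(n_x²+n_y²)/n_z = 0.403/0.197, so δ = 64.0°.
The horizontal component of n points toward azimuth atan2(n_x, n_y) = 96°, the dip direction.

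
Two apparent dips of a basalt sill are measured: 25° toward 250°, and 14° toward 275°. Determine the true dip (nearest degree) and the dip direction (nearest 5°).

Represent each trace as a vector plunging at its apparent dip toward its trend (east-north-up frame): v₁ = (-0.852, -0.310, -0.423), v₂ = (-0.967, 0.085, -0.242).
n = v₁ × v₂ = (-0.111, -0.202, 0.372) (taken with n_z > 0).
tan δ = √(n_x²+n_y²)/n_z = 0.231/0.372, so δ = 31.8°.
The horizontal component of n points toward azimuth atan2(n_x, n_y) = 209°, the dip direction.

true dip 32°, dip direction 210°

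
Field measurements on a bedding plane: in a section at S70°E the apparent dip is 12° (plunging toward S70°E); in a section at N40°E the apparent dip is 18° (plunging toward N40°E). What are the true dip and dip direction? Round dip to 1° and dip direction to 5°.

true dip 19°, dip direction 060°

Each apparent-dip line lies in the plane. As unit vectors (x east, y north, z up), v₁ plunges 12°→S70°E and v₂ plunges 18°→N40°E.
n = v₁ × v₂ = (0.255, 0.157, 0.874) (taken with n_z > 0).
Dip δ = arctan(|n_h|/n_z) = arctan(0.299/0.874) = 18.9°.
Dip direction = azimuth of (n_x, n_y) = atan2(0.255, 0.157) = 58°.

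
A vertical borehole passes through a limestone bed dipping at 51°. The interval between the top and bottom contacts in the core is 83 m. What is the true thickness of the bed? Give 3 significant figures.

52.2 m

True thickness t = h · cos(dip) = 83 × cos 51°
t = 83 × 0.6293 = 52.234 m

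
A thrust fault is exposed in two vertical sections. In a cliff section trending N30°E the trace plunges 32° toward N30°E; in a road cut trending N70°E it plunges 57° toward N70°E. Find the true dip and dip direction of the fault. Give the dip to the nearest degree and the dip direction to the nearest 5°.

true dip 60°, dip direction 100°

The two traces are lines in the plane: v₁ = (sin 30°·cos 32°, cos 30°·cos 32°, −sin 32°), v₂ = (sin 70°·cos 57°, cos 70°·cos 57°, −sin 57°).
The plane normal is n = v₁ × v₂ ∝ (0.517, -0.084, 0.297).
True dip = arccos(n_z / |n|) = arccos(0.4929) = 60.5°.
Dip direction = azimuth of (n_x, n_y) = atan2(0.517, -0.084) = 99°.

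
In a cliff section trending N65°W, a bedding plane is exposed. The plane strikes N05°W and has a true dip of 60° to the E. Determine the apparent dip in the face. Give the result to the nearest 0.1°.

The strike is N05°W and the section trends N65°W; the acute angle between them is β = 60°.
tan α = tan 60° × sin 60° = 1.7321 × 0.8660 = 1.5000
apparent dip = arctan 1.5000 = 56.31°

56.3°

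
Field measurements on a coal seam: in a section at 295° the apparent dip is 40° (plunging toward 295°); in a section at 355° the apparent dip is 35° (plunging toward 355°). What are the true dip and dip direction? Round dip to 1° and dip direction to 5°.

true dip 42°, dip direction 315°

Each apparent-dip line lies in the plane. As unit vectors (x east, y north, z up), v₁ plunges 40°→295° and v₂ plunges 35°→355°.
Cross product v₁ × v₂ gives the pole to the plane: n ∝ (-0.339, 0.352, 0.543).
Dip δ = arctan(|n_h|/n_z) = arctan(0.489/0.543) = 42.0°.
Dip direction = atan2(-0.339, 0.352) = 316° (azimuth of n's horizontal projection).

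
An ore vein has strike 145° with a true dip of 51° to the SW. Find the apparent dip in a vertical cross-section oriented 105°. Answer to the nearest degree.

The strike is 145° and the section trends 105°; the acute angle between them is β = 40°.
tan(apparent dip) = tan 51° · sin 40° = 0.7938
apparent dip = arctan 0.7938 = 38.44°

38°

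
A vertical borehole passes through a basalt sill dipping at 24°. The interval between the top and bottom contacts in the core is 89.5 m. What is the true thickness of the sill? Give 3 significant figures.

81.8 m

True thickness t = h · cos(dip) = 89.5 × cos 24°
t = 89.5 × 0.9135 = 81.762 m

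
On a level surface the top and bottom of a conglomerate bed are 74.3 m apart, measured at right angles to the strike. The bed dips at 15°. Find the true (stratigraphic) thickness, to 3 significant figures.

19.2 m

True thickness t = w · sin(dip) = 74.3 × sin 15°
t = 74.3 × 0.2588 = 19.230 m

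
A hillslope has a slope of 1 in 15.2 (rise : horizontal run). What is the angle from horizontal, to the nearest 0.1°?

3.8°

tan θ = 1/15.2 = 0.0658
θ = arctan(0.0658) = 3.76°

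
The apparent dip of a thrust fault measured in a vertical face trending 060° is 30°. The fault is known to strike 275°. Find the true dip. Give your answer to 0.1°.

45.2°

The section is 35° from the strike.
tan(true dip) = tan 30° / sin 35° = 1.0066
true dip = arctan 1.0066 = 45.19°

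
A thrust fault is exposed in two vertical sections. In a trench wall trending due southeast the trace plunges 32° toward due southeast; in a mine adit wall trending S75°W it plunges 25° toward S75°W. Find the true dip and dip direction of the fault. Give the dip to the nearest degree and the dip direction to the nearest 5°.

Represent each trace as a vector plunging at its apparent dip toward its trend (east-north-up frame): v₁ = (0.600, -0.600, -0.530), v₂ = (-0.875, -0.235, -0.423).
n = v₁ × v₂ = (-0.129, -0.717, 0.666) (taken with n_z > 0).
tan δ = √(n_x²+n_y²)/n_z = 0.729/0.666, so δ = 47.6°.
The horizontal component of n points toward azimuth atan2(n_x, n_y) = 190°, the dip direction.

true dip 48°, dip direction 190°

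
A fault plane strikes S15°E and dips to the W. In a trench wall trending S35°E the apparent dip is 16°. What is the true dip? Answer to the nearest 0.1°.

The section is 20° from the strike.
tan(true dip) = tan 16° / sin 20° = 0.8384
true dip = arctan 0.8384 = 39.98°

40.0°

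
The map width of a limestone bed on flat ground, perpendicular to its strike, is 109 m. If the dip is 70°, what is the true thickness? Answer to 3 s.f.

True thickness t = w · sin(dip) = 109 × sin 70°
t = 109 × 0.9397 = 102.426 m

102 m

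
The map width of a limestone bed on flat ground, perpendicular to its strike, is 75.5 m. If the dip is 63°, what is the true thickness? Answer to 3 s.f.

67.3 m

True thickness t = w · sin(dip) = 75.5 × sin 63°
t = 75.5 × 0.8910 = 67.271 m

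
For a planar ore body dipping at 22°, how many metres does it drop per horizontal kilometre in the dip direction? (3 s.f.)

404 m

drop per km = 1000 × tan 22° = 1000 × 0.4040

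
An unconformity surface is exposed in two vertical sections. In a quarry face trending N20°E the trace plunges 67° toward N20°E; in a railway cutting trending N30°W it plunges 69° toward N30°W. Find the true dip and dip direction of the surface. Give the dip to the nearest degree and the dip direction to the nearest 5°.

true dip 70°, dip direction 350°

Represent each trace as a vector plunging at its apparent dip toward its trend (east-north-up frame): v₁ = (0.134, 0.367, -0.921), v₂ = (-0.179, 0.310, -0.934).
The plane normal is n = v₁ × v₂ ∝ (-0.057, 0.290, 0.107).
True dip = arccos(n_z / |n|) = arccos(0.3414) = 70.0°.
Dip direction = atan2(-0.057, 0.290) = 349° (azimuth of n's horizontal projection).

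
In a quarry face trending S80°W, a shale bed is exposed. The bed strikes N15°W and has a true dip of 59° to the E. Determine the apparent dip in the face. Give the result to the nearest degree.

59°

Angle between strike (N15°W) and section (S80°W): β = 85°.
tan α = tan 59° × sin 85° = 1.6643 × 0.9962 = 1.6579
apparent dip = arctan 1.6579 = 58.90°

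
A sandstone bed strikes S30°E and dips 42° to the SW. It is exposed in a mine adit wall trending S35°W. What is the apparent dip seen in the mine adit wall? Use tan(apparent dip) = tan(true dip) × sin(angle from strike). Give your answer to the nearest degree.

39°

Angle between strike (S30°E) and section (S35°W): β = 65°.
tan(apparent dip) = tan 42° · sin 65° = 0.8160
α = arctan(0.8160) = 39.22°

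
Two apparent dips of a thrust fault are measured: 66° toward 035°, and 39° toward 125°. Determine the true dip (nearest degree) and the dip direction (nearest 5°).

The two traces are lines in the plane: v₁ = (sin 35°·cos 66°, cos 35°·cos 66°, −sin 66°), v₂ = (sin 125°·cos 39°, cos 125°·cos 39°, −sin 39°).
Cross product v₁ × v₂ gives the pole to the plane: n ∝ (0.617, 0.435, 0.316).
tan δ = √(n_x²+n_y²)/n_z = 0.755/0.316, so δ = 67.3°.
Dip direction = atan2(0.617, 0.435) = 55° (azimuth of n's horizontal projection).

true dip 67°, dip direction 055°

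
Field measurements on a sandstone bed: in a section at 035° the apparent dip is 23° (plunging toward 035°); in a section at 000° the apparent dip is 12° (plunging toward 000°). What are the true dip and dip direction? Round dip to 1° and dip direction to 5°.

true dip 26°, dip direction 065°

Each apparent-dip line lies in the plane. As unit vectors (x east, y north, z up), v₁ plunges 23°→035° and v₂ plunges 12°→000°.
The plane normal is n = v₁ × v₂ ∝ (0.225, 0.110, 0.516).
Dip δ = arctan(|n_h|/n_z) = arctan(0.251/0.516) = 25.9°.
Dip direction = azimuth of (n_x, n_y) = atan2(0.225, 0.110) = 64°.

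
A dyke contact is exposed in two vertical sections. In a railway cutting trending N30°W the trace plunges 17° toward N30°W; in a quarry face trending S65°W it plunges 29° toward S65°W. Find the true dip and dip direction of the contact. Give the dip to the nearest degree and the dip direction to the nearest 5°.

Each apparent-dip line lies in the plane. As unit vectors (x east, y north, z up), v₁ plunges 17°→N30°W and v₂ plunges 29°→S65°W.
n = v₁ × v₂ = (-0.510, -0.000, 0.833) (taken with n_z > 0).
Dip δ = arctan(|n_h|/n_z) = arctan(0.510/0.833) = 31.4°.
Dip direction = azimuth of (n_x, n_y) = atan2(-0.510, -0.000) = 270°.

true dip 31°, dip direction 270°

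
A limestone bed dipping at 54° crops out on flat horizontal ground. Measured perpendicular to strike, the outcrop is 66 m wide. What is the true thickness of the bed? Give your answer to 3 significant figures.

True thickness t = w · sin(dip) = 66 × sin 54°
t = 66 × 0.8090 = 53.395 m

53.4 m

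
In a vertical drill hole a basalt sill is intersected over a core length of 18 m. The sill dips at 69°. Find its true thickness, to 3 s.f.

True thickness t = h · cos(dip) = 18 × cos 69°
t = 18 × 0.3584 = 6.451 m

6.45 m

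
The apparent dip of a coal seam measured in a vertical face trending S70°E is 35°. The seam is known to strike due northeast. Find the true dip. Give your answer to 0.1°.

The section is 65° from the strike.
tan(true dip) = tan 35° / sin 65° = 0.7726
δ = arctan(0.7726) = 37.69°

37.7°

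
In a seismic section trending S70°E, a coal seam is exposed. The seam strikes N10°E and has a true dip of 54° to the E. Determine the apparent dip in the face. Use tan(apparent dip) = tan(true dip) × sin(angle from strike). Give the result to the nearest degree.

Angle between strike (N10°E) and section (S70°E): β = 80°.
tan(apparent dip) = tan 54° · sin 80° = 1.3555
apparent dip = arctan 1.3555 = 53.58°

54°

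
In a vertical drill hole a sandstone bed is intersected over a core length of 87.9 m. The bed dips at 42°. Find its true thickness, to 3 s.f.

65.3 m

True thickness t = h · cos(dip) = 87.9 × cos 42°
t = 87.9 × 0.7431 = 65.322 m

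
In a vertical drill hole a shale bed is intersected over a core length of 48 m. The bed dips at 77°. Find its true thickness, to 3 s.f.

True thickness t = h · cos(dip) = 48 × cos 77°
t = 48 × 0.2250 = 10.798 m

10.8 m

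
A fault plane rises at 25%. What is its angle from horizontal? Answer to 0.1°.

tan θ = 25/100 = 0.2500
θ = arctan(0.2500) = 14.04°

14.0°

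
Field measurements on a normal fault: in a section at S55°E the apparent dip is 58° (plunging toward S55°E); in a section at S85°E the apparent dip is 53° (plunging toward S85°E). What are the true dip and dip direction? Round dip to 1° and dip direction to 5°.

Represent each trace as a vector plunging at its apparent dip toward its trend (east-north-up frame): v₁ = (0.434, -0.304, -0.848), v₂ = (0.600, -0.052, -0.799).
Cross product v₁ × v₂ gives the pole to the plane: n ∝ (0.198, -0.162, 0.159).
tan δ = √(n_x²+n_y²)/n_z = 0.256/0.159, so δ = 58.1°.
Dip direction = atan2(0.198, -0.162) = 129° (azimuth of n's horizontal projection).

true dip 58°, dip direction 130°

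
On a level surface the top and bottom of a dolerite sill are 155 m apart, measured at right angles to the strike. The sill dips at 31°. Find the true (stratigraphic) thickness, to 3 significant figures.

True thickness t = w · sin(dip) = 155 × sin 31°
t = 155 × 0.5150 = 79.831 m

79.8 m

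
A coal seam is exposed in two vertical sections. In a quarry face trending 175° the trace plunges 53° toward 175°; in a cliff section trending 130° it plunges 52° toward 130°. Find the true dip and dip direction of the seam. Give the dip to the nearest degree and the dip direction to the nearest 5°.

true dip 55°, dip direction 155°

The two traces are lines in the plane: v₁ = (sin 175°·cos 53°, cos 175°·cos 53°, −sin 53°), v₂ = (sin 130°·cos 52°, cos 130°·cos 52°, −sin 52°).
n = v₁ × v₂ = (0.156, -0.335, 0.262) (taken with n_z > 0).
Dip δ = arctan(|n_h|/n_z) = arctan(0.370/0.262) = 54.7°.
Dip direction = atan2(0.156, -0.335) = 155° (azimuth of n's horizontal projection).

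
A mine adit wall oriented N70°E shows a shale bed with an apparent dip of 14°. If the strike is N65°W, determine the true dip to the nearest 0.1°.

19.4°

The section is 45° from the strike.
tan δ = tan α / sin β = tan 14° / sin 45° = 0.2493 / 0.7071 = 0.3526
true dip = arctan 0.3526 = 19.42°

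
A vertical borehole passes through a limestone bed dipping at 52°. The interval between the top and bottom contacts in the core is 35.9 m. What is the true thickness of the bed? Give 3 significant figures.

22.1 m

True thickness t = h · cos(dip) = 35.9 × cos 52°
t = 35.9 × 0.6157 = 22.102 m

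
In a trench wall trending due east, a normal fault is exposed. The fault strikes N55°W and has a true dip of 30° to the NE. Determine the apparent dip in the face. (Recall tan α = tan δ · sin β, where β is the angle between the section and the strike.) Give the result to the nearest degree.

Angle between strike (N55°W) and section (due east): β = 35°.
tan α = tan 30° × sin 35° = 0.5774 × 0.5736 = 0.3312
α = arctan(0.3312) = 18.32°

18°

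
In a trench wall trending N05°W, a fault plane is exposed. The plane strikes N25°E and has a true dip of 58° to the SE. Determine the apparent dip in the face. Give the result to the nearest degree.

The section lies 30° from the strike.
tan(apparent dip) = tan 58° · sin 30° = 0.8002
apparent dip = arctan 0.8002 = 38.67°

39°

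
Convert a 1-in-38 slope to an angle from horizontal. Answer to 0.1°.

1.5°

tan θ = 1/38 = 0.0263
θ = arctan(0.0263) = 1.51°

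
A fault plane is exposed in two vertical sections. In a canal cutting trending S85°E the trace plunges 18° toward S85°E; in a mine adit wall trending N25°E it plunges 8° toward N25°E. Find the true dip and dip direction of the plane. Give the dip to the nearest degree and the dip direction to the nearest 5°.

Represent each trace as a vector plunging at its apparent dip toward its trend (east-north-up frame): v₁ = (0.947, -0.083, -0.309), v₂ = (0.419, 0.897, -0.139).
Cross product v₁ × v₂ gives the pole to the plane: n ∝ (0.289, 0.003, 0.885).
tan δ = √(n_x²+n_y²)/n_z = 0.289/0.885, so δ = 18.1°.
Dip direction = atan2(0.289, 0.003) = 89° (azimuth of n's horizontal projection).

true dip 18°, dip direction 090°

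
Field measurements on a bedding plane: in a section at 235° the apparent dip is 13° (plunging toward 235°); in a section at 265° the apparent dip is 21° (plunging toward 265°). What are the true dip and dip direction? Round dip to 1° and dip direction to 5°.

Represent each trace as a vector plunging at its apparent dip toward its trend (east-north-up frame): v₁ = (-0.798, -0.559, -0.225), v₂ = (-0.930, -0.081, -0.358).
The plane normal is n = v₁ × v₂ ∝ (-0.182, 0.077, 0.455).
True dip = arccos(n_z / |n|) = arccos(0.9172) = 23.5°.
Dip direction = azimuth of (n_x, n_y) = atan2(-0.182, 0.077) = 293°.

true dip 23°, dip direction 295°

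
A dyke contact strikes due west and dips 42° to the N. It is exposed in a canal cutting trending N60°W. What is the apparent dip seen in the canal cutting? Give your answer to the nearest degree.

24°

Angle between strike (due west) and section (N60°W): β = 30°.
tan(apparent dip) = tan 42° · sin 30° = 0.4502
apparent dip = arctan 0.4502 = 24.24°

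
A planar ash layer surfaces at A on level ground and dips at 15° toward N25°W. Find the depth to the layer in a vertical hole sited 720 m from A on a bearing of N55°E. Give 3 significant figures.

33.5 m

The hole lies 80° from the dip direction, so the down-dip offset is 720 × cos 80° = 125.03 m.
Depth = down-dip offset × tan(dip) = 125.03 × tan 15° = 125.03 × 0.2679
Depth = 33.50 m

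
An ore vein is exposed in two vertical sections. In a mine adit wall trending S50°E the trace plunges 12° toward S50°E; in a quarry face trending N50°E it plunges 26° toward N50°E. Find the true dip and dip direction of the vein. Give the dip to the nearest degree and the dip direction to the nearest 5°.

The two traces are lines in the plane: v₁ = (sin 130°·cos 12°, cos 130°·cos 12°, −sin 12°), v₂ = (sin 50°·cos 26°, cos 50°·cos 26°, −sin 26°).
n = v₁ × v₂ = (0.396, 0.185, 0.866) (taken with n_z > 0).
Dip δ = arctan(|n_h|/n_z) = arctan(0.437/0.866) = 26.8°.
The horizontal component of n points toward azimuth atan2(n_x, n_y) = 65°, the dip direction.

true dip 27°, dip direction 065°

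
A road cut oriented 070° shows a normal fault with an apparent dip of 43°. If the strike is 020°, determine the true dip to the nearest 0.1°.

50.6°

β = acute angle between strike 020° and section 070° = 50°.
tan(true dip) = tan 43° / sin 50° = 1.2173
δ = arctan(1.2173) = 50.60°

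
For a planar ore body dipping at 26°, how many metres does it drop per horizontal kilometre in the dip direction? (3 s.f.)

488 m

drop per km = 1000 × tan 26° = 1000 × 0.4877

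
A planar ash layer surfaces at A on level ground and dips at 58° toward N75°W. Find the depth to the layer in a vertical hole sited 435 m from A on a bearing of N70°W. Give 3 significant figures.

693 m

The hole lies 5° from the dip direction, so the down-dip offset is 435 × cos 5° = 433.34 m.
Depth = down-dip offset × tan(dip) = 433.34 × tan 58° = 433.34 × 1.6003
Depth = 693.50 m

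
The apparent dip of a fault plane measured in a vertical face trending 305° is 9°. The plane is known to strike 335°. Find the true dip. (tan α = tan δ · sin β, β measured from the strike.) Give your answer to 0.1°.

17.6°

The section is 30° from the strike.
tan δ = tan α / sin β = tan 9° / sin 30° = 0.1584 / 0.5000 = 0.3168
δ = arctan(0.3168) = 17.58°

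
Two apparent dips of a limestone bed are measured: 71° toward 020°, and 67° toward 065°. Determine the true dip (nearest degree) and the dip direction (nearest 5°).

true dip 71°, dip direction 030°

Represent each trace as a vector plunging at its apparent dip toward its trend (east-north-up frame): v₁ = (0.111, 0.306, -0.946), v₂ = (0.354, 0.165, -0.921).
Cross product v₁ × v₂ gives the pole to the plane: n ∝ (0.125, 0.232, 0.090).
Dip δ = arctan(|n_h|/n_z) = arctan(0.264/0.090) = 71.2°.
The horizontal component of n points toward azimuth atan2(n_x, n_y) = 28°, the dip direction.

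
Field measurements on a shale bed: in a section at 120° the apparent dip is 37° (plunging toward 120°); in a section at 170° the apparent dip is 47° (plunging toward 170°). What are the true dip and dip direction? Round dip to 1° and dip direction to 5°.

true dip 47°, dip direction 165°

Each apparent-dip line lies in the plane. As unit vectors (x east, y north, z up), v₁ plunges 37°→120° and v₂ plunges 47°→170°.
n = v₁ × v₂ = (0.112, -0.435, 0.417) (taken with n_z > 0).
tan δ = √(n_x²+n_y²)/n_z = 0.449/0.417, so δ = 47.1°.
Dip direction = atan2(0.112, -0.435) = 166° (azimuth of n's horizontal projection).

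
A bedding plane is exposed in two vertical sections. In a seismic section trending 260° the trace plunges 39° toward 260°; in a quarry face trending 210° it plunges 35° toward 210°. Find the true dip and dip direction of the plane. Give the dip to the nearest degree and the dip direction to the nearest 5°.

true dip 40°, dip direction 245°

The two traces are lines in the plane: v₁ = (sin 260°·cos 39°, cos 260°·cos 39°, −sin 39°), v₂ = (sin 210°·cos 35°, cos 210°·cos 35°, −sin 35°).
Cross product v₁ × v₂ gives the pole to the plane: n ∝ (-0.369, -0.181, 0.488).
tan δ = √(n_x²+n_y²)/n_z = 0.411/0.488, so δ = 40.1°.
Dip direction = azimuth of (n_x, n_y) = atan2(-0.369, -0.181) = 244°.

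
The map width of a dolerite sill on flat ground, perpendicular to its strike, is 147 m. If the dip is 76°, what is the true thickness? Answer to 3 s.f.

True thickness t = w · sin(dip) = 147 × sin 76°
t = 147 × 0.9703 = 142.633 m

143 m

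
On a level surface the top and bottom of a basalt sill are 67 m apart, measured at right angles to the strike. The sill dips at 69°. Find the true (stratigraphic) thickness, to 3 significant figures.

62.5 m

True thickness t = w · sin(dip) = 67 × sin 69°
t = 67 × 0.9336 = 62.550 m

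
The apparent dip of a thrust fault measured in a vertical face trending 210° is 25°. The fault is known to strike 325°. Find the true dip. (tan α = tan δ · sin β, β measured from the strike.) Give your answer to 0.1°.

The section is 65° from the strike.
tan(true dip) = tan 25° / sin 65° = 0.5145
true dip = arctan 0.5145 = 27.23°

27.2°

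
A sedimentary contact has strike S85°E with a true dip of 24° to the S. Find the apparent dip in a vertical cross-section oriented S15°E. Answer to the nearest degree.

Angle between strike (S85°E) and section (S15°E): β = 70°.
tan(apparent dip) = tan 24° · sin 70° = 0.4184
α = arctan(0.4184) = 22.70°

23°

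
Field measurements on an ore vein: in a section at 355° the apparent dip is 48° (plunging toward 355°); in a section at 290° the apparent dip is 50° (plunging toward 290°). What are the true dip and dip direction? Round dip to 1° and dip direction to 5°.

The two traces are lines in the plane: v₁ = (sin 355°·cos 48°, cos 355°·cos 48°, −sin 48°), v₂ = (sin 290°·cos 50°, cos 290°·cos 50°, −sin 50°).
n = v₁ × v₂ = (-0.347, 0.404, 0.390) (taken with n_z > 0).
tan δ = √(n_x²+n_y²)/n_z = 0.533/0.390, so δ = 53.8°.
The horizontal component of n points toward azimuth atan2(n_x, n_y) = 319°, the dip direction.

true dip 54°, dip direction 320°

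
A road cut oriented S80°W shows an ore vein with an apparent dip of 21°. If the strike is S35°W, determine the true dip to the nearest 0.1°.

β = acute angle between strike S35°W and section S80°W = 45°.
tan δ = tan α / sin β = tan 21° / sin 45° = 0.3839 / 0.7071 = 0.5429
true dip = arctan 0.5429 = 28.50°

28.5°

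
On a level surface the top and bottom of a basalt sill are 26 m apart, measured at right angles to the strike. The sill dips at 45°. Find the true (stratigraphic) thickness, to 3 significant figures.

True thickness t = w · sin(dip) = 26 × sin 45°
t = 26 × 0.7071 = 18.385 m

18.4 m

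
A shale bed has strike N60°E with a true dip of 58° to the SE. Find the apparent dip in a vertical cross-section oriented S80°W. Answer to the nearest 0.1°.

28.7°

The strike is N60°E and the section trends S80°W; the acute angle between them is β = 20°.
tan α = tan 58° × sin 20° = 1.6003 × 0.3420 = 0.5473
α = arctan(0.5473) = 28.69°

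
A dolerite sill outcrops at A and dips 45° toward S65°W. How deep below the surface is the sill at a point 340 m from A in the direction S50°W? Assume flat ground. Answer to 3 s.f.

The hole lies 15° from the dip direction, so the down-dip offset is 340 × cos 15° = 328.41 m.
Depth = down-dip offset × tan(dip) = 328.41 × tan 45° = 328.41 × 1.0000
Depth = 328.41 m

328 m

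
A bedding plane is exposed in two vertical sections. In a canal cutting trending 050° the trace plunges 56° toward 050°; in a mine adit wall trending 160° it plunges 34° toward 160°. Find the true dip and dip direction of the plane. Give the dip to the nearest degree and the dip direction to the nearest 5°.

The two traces are lines in the plane: v₁ = (sin 50°·cos 56°, cos 50°·cos 56°, −sin 56°), v₂ = (sin 160°·cos 34°, cos 160°·cos 34°, −sin 34°).
Cross product v₁ × v₂ gives the pole to the plane: n ∝ (0.847, -0.004, 0.436).
tan δ = √(n_x²+n_y²)/n_z = 0.847/0.436, so δ = 62.8°.
Dip direction = atan2(0.847, -0.004) = 90° (azimuth of n's horizontal projection).

true dip 63°, dip direction 090°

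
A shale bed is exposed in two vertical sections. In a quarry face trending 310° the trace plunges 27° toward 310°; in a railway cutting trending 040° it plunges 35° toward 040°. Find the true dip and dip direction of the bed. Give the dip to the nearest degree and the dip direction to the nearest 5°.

true dip 41°, dip direction 005°

Each apparent-dip line lies in the plane. As unit vectors (x east, y north, z up), v₁ plunges 27°→310° and v₂ plunges 35°→040°.
Cross product v₁ × v₂ gives the pole to the plane: n ∝ (0.044, 0.631, 0.730).
Dip δ = arctan(|n_h|/n_z) = arctan(0.632/0.730) = 40.9°.
The horizontal component of n points toward azimuth atan2(n_x, n_y) = 4°, the dip direction.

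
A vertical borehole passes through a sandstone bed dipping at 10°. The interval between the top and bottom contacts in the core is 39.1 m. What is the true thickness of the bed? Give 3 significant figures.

True thickness t = h · cos(dip) = 39.1 × cos 10°
t = 39.1 × 0.9848 = 38.506 m

38.5 m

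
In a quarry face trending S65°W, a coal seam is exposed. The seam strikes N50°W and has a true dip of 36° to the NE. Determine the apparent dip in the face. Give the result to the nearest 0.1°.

33.4°

The section lies 65° from the strike.
tan(apparent dip) = tan 36° · sin 65° = 0.6585
α = arctan(0.6585) = 33.36°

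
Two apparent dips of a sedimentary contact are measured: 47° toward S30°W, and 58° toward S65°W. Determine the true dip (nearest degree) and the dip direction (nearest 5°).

Each apparent-dip line lies in the plane. As unit vectors (x east, y north, z up), v₁ plunges 47°→S30°W and v₂ plunges 58°→S65°W.
The plane normal is n = v₁ × v₂ ∝ (-0.337, -0.062, 0.207).
tan δ = √(n_x²+n_y²)/n_z = 0.343/0.207, so δ = 58.8°.
Dip direction = azimuth of (n_x, n_y) = atan2(-0.337, -0.062) = 260°.

true dip 59°, dip direction 260°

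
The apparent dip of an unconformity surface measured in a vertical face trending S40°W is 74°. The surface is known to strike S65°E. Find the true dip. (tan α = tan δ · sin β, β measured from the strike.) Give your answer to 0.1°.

β = acute angle between strike S65°E and section S40°W = 75°.
tan(true dip) = tan 74° / sin 75° = 3.6104
true dip = arctan 3.6104 = 74.52°

74.5°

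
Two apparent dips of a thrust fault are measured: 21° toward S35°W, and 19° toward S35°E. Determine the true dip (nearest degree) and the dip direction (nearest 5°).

Each apparent-dip line lies in the plane. As unit vectors (x east, y north, z up), v₁ plunges 21°→S35°W and v₂ plunges 19°→S35°E.
The plane normal is n = v₁ × v₂ ∝ (-0.029, -0.369, 0.829).
True dip = arccos(n_z / |n|) = arccos(0.9133) = 24.0°.
The horizontal component of n points toward azimuth atan2(n_x, n_y) = 184°, the dip direction.

true dip 24°, dip direction 185°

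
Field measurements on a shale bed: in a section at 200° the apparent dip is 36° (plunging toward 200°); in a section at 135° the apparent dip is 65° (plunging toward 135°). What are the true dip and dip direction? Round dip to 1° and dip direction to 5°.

true dip 65°, dip direction 130°

Represent each trace as a vector plunging at its apparent dip toward its trend (east-north-up frame): v₁ = (-0.277, -0.760, -0.588), v₂ = (0.299, -0.299, -0.906).
Cross product v₁ × v₂ gives the pole to the plane: n ∝ (0.513, -0.426, 0.310).
Dip δ = arctan(|n_h|/n_z) = arctan(0.667/0.310) = 65.1°.
Dip direction = atan2(0.513, -0.426) = 130° (azimuth of n's horizontal projection).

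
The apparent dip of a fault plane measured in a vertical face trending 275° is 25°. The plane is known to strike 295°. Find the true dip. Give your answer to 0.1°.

The section is 20° from the strike.
tan(true dip) = tan 25° / sin 20° = 1.3634
δ = arctan(1.3634) = 53.74°

53.7°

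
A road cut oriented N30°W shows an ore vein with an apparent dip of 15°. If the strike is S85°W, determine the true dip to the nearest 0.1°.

β = acute angle between strike S85°W and section N30°W = 65°.
tan δ = tan α / sin β = tan 15° / sin 65° = 0.2679 / 0.9063 = 0.2956
true dip = arctan 0.2956 = 16.47°

16.5°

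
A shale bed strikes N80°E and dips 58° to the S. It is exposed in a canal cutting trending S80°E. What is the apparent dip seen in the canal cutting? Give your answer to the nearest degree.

The strike is N80°E and the section trends S80°E; the acute angle between them is β = 20°.
tan(apparent dip) = tan 58° · sin 20° = 0.5473
apparent dip = arctan 0.5473 = 28.69°

29°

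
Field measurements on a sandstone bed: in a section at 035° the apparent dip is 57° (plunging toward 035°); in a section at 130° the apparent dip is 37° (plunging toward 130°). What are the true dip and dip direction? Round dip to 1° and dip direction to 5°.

true dip 61°, dip direction 065°

Each apparent-dip line lies in the plane. As unit vectors (x east, y north, z up), v₁ plunges 57°→035° and v₂ plunges 37°→130°.
The plane normal is n = v₁ × v₂ ∝ (0.699, 0.325, 0.433).
True dip = arccos(n_z / |n|) = arccos(0.4900) = 60.7°.
Dip direction = azimuth of (n_x, n_y) = atan2(0.699, 0.325) = 65°.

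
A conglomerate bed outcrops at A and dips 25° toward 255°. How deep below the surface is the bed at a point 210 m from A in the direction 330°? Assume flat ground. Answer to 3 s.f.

25.3 m

The hole lies 75° from the dip direction, so the down-dip offset is 210 × cos 75° = 54.35 m.
Depth = down-dip offset × tan(dip) = 54.35 × tan 25° = 54.35 × 0.4663
Depth = 25.34 m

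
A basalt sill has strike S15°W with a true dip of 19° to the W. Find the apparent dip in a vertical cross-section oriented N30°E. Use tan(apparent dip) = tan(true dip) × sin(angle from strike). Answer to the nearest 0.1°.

5.1°

The section lies 15° from the strike.
tan(apparent dip) = tan 19° · sin 15° = 0.0891
apparent dip = arctan 0.0891 = 5.09°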